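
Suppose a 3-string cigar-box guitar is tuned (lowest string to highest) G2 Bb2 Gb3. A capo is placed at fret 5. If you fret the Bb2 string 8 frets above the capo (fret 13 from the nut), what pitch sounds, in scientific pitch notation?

B3

The capo raises the open Bb2 by 5 semitones to Eb3; fretting 8 more gives Bb2 + 5 + 8 = Bb2 + 13 semitones = B3.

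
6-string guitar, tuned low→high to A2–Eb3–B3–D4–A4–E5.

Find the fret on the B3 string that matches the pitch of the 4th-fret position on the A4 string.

A4 at fret 4 is A4 + 4 semitones = Db5.
The open B3 string is 10 semitones below the open A4, so the same pitch on the B3 string lies at fret 4 + 10 = 14.

14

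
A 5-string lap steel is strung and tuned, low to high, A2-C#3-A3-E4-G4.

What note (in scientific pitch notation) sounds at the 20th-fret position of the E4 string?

Each fret is one semitone, so E4 + 20 = C6.

C6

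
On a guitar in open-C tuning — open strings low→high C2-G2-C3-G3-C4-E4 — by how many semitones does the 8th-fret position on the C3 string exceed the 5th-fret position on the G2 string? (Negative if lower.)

C3 at fret 8 → G♯3 (MIDI 56); G2 at fret 5 → C3 (MIDI 48).
56 − 48 = 8, so the two pitches are 8 semitones apart.

8 semitones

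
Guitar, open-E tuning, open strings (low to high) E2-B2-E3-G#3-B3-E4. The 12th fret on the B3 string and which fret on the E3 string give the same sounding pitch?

19

B3 at fret 12 is B3 + 12 semitones = B4.
The open E3 string is 7 semitones below the open B3, so the same pitch on the E3 string lies at fret 12 + 7 = 19.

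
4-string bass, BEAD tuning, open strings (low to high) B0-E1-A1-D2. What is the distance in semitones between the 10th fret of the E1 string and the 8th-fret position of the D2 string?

E1 at fret 10 → D2 (MIDI 38); D2 at fret 8 → A#2 (MIDI 46).
38 − 46 = -8, so the two pitches are 8 semitones apart, with A#2 the higher.

8 semitones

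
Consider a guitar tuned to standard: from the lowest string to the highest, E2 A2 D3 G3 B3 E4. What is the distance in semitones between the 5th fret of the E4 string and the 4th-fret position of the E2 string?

25 semitones

E4 at fret 5 → A4 (MIDI 69); E2 at fret 4 → G#2 (MIDI 44).
69 − 44 = 25, so the two pitches are 25 semitones apart, with A4 the higher.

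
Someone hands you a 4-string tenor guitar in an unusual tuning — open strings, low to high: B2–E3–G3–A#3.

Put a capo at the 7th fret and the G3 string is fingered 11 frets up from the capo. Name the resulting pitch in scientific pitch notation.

C#5

The capo raises the open G3 by 7 semitones to D4; fretting 11 more gives G3 + 7 + 11 = G3 + 18 semitones = C#5.
(Also written Db.)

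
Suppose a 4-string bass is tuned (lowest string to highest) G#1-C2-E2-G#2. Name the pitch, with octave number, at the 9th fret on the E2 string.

E2 is MIDI 40. Adding 9 gives 49, which is C#3.
(Equivalently spelled Db3.)

C#3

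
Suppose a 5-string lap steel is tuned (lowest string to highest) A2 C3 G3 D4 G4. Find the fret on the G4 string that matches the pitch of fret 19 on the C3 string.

C3 at fret 19 is C3 + 19 semitones = G4.
The open G4 string is 19 semitones above the open C3, so the same pitch on the G4 string lies at fret 19 − 19 = 0.

0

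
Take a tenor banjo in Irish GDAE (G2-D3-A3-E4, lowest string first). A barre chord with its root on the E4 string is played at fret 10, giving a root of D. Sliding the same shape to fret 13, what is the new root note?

F

Moving from fret 10 to fret 13 shifts the root by 3 semitones.
D up 3 semitones is F.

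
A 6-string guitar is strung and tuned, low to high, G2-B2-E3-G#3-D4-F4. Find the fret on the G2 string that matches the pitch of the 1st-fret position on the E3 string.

E3 at fret 1 is E3 + 1 semitone = F3.
The open G2 string is 9 semitones below the open E3, so the same pitch on the G2 string lies at fret 1 + 9 = 10.

10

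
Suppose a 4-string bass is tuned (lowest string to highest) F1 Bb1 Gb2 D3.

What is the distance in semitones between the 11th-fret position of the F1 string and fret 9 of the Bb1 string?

3 semitones

F1 at fret 11 → E2 (MIDI 40); Bb1 at fret 9 → G2 (MIDI 43).
40 − 43 = -3, so the two pitches are 3 semitones apart, with G2 the higher.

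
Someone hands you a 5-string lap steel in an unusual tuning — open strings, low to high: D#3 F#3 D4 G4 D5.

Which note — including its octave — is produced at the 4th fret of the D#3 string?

G3

D#3 is MIDI 51. Adding 4 gives 55, which is G3.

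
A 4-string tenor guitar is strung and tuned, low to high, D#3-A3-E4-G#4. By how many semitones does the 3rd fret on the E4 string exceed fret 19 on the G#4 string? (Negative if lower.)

E4 at fret 3 → G4 (MIDI 67); G#4 at fret 19 → D#6 (MIDI 87).
67 − 87 = -20, so the two pitches are 20 semitones apart.

-20 semitones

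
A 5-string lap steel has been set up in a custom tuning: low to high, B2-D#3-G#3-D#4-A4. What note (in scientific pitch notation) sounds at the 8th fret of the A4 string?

F5

Each fret is one semitone, so A4 + 8 = F5.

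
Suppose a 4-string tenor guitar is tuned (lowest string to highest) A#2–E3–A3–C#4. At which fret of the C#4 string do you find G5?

G5 is 18 semitones above the open C#4 (C#–D–D#–E–…–F–F#–G), so it sits at fret 18.

18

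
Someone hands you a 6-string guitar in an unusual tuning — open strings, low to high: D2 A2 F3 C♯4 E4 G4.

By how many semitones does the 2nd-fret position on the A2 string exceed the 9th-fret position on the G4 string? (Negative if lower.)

-29 semitones

A2 at fret 2 → B2 (MIDI 47); G4 at fret 9 → E5 (MIDI 76).
47 − 76 = -29, so the two pitches are 29 semitones apart.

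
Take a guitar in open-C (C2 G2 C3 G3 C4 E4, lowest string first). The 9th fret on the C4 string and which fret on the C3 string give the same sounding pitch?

C4 at fret 9 is C4 + 9 semitones = A4.
The open C3 string is 12 semitones below the open C4, so the same pitch on the C3 string lies at fret 9 + 12 = 21.

21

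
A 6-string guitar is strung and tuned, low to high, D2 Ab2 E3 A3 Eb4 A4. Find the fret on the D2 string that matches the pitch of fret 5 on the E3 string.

19

Fret 5 on E3 is MIDI 52 + 5 = 57 (A3). On the D2 string (open MIDI 38), that pitch is 57 − 38 = fret 19.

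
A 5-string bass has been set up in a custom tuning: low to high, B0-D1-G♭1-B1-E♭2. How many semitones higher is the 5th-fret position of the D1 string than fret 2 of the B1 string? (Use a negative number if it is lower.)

D1 at fret 5 → G1 (MIDI 31); B1 at fret 2 → D♭2 (MIDI 37).
31 − 37 = -6, so the two pitches are 6 semitones apart.

-6 semitones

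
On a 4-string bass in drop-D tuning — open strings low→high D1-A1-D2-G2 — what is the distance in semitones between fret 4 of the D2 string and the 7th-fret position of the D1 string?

D2 at fret 4 → F#2 (MIDI 42); D1 at fret 7 → A1 (MIDI 33).
42 − 33 = 9, so the two pitches are 9 semitones apart, with F#2 the higher.

9 semitones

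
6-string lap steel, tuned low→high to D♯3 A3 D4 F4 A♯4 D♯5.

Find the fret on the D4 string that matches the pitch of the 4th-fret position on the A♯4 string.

12

Fret 4 on A♯4 is MIDI 70 + 4 = 74 (D5). On the D4 string (open MIDI 62), that pitch is 74 − 62 = fret 12.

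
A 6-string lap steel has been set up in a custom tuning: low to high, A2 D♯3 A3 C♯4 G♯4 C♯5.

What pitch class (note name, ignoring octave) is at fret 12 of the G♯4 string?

G♯

G♯4 is MIDI 68. Adding 12 gives 80; 80 mod 12 = 8, i.e. G♯.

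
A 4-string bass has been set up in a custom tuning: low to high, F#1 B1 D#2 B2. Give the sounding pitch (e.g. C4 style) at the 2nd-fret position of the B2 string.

B2 is MIDI 47. Adding 2 gives 49, which is C#3.

C#3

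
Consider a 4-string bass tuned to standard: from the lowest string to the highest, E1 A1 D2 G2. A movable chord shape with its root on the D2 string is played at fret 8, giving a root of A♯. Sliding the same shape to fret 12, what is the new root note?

Moving from fret 8 to fret 12 shifts the root by 4 semitones.
A♯ up 4 semitones is D.

D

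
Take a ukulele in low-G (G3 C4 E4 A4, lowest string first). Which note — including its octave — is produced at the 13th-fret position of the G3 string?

G♯4

The open G3 string plus 13 semitones: G–G#–A–A#–…–F#–G–G#.
The walk passes from B into C once, so the octave number goes from 3 to 4.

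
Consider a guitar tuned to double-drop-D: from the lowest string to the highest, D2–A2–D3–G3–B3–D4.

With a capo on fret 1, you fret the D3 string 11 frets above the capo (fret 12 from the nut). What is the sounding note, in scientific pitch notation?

D4

The capo raises the open D3 by 1 semitone to D#3; fretting 11 more gives D3 + 1 + 11 = D3 + 12 semitones = D4.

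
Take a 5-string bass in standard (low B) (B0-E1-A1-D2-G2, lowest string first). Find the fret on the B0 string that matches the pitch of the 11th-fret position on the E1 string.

Fret 11 on E1 is MIDI 28 + 11 = 39 (D#2). On the B0 string (open MIDI 23), that pitch is 39 − 23 = fret 16.

16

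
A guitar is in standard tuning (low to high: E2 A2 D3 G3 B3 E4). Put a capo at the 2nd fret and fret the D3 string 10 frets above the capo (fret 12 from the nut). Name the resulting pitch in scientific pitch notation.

The capo raises the open D3 by 2 semitones to E3; fretting 10 more gives D3 + 2 + 10 = D3 + 12 semitones = D4.

D4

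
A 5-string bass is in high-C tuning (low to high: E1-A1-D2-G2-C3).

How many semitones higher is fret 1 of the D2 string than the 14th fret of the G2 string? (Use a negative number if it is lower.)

-18 semitones

D2 at fret 1 → D#2 (MIDI 39); G2 at fret 14 → A3 (MIDI 57).
39 − 57 = -18, so the two pitches are 18 semitones apart.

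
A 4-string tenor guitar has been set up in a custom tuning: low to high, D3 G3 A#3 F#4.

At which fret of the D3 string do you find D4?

D4 is 12 semitones above the open D3 (D–D#–E–F–…–C–C#–D), so it sits at fret 12.

12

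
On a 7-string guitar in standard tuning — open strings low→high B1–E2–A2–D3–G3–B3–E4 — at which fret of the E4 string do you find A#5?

18

A#5 is 18 semitones above the open E4 (E–F–F#–G–…–G#–A–A#), so it sits at fret 18.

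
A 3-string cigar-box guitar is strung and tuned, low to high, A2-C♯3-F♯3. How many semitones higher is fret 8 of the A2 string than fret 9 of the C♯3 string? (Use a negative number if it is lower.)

A2 at fret 8 → F3 (MIDI 53); C♯3 at fret 9 → A♯3 (MIDI 58).
53 − 58 = -5, so the two pitches are 5 semitones apart.

-5 semitones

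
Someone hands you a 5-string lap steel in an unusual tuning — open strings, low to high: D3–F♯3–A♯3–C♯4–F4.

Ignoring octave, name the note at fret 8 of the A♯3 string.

F♯

The open A♯3 string plus 8 semitones: A#–B–C–C#–D–D#–E–F–F#.
(Equivalently spelled G♭.)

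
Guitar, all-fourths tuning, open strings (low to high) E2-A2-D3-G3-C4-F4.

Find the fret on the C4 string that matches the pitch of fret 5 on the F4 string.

10

Fret 5 on F4 is MIDI 65 + 5 = 70 (A♯4). On the C4 string (open MIDI 60), that pitch is 70 − 60 = fret 10.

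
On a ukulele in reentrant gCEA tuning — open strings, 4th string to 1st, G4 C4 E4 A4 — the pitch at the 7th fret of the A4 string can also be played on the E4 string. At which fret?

Fret 7 on A4 is MIDI 69 + 7 = 76 (E5). On the E4 string (open MIDI 64), that pitch is 76 − 64 = fret 12.

12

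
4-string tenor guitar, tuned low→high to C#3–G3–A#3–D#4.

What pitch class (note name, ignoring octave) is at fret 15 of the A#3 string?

C#

A#3 is MIDI 58. Adding 15 gives 73; 73 mod 12 = 1, i.e. C#.
(Equivalently spelled Db.)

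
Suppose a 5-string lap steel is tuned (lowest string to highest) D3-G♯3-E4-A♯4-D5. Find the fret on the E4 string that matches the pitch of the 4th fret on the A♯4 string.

10

A♯4 at fret 4 is A♯4 + 4 semitones = D5.
The open E4 string is 6 semitones below the open A♯4, so the same pitch on the E4 string lies at fret 4 + 6 = 10.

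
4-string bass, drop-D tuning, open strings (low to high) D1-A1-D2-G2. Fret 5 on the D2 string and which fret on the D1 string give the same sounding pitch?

17

D2 at fret 5 is D2 + 5 semitones = G2.
The open D1 string is 12 semitones below the open D2, so the same pitch on the D1 string lies at fret 5 + 12 = 17.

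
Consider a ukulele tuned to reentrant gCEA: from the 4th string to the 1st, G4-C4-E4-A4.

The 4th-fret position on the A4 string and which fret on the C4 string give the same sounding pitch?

Fret 4 on A4 is MIDI 69 + 4 = 73 (C#5). On the C4 string (open MIDI 60), that pitch is 73 − 60 = fret 13.

13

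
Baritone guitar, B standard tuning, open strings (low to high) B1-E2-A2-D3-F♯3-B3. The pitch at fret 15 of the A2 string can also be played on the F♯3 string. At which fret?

6

A2 at fret 15 is A2 + 15 semitones = C4.
The open F♯3 string is 9 semitones above the open A2, so the same pitch on the F♯3 string lies at fret 15 − 9 = 6.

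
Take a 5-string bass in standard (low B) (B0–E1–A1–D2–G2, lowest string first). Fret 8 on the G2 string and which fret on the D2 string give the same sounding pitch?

G2 at fret 8 is G2 + 8 semitones = D#3.
The open D2 string is 5 semitones below the open G2, so the same pitch on the D2 string lies at fret 8 + 5 = 13.

13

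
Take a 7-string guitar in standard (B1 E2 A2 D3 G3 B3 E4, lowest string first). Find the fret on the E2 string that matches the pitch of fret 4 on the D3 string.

14

D3 at fret 4 is D3 + 4 semitones = F#3.
The open E2 string is 10 semitones below the open D3, so the same pitch on the E2 string lies at fret 4 + 10 = 14.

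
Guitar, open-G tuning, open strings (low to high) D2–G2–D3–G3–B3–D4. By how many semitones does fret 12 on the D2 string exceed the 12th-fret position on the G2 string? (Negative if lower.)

-5 semitones

D2 at fret 12 → D3 (MIDI 50); G2 at fret 12 → G3 (MIDI 55).
50 − 55 = -5, so the two pitches are 5 semitones apart.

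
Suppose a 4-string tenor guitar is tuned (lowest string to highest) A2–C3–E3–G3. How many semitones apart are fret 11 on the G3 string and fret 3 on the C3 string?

G3 at fret 11 → F#4 (MIDI 66); C3 at fret 3 → D#3 (MIDI 51).
66 − 51 = 15, so the two pitches are 15 semitones apart, with F#4 the higher.

15 semitones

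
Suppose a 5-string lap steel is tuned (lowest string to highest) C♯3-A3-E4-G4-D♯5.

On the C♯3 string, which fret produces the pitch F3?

4

F3 is 4 semitones above the open C♯3 (C#–D–D#–E–F), so it sits at fret 4.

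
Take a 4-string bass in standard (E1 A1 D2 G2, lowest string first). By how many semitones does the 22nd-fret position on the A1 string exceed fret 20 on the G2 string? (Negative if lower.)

-8 semitones

A1 at fret 22 → G3 (MIDI 55); G2 at fret 20 → D#4 (MIDI 63).
55 − 63 = -8, so the two pitches are 8 semitones apart.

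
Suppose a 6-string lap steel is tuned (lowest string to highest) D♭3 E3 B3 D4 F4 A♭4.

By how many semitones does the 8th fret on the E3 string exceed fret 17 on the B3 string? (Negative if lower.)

E3 at fret 8 → C4 (MIDI 60); B3 at fret 17 → E5 (MIDI 76).
60 − 76 = -16, so the two pitches are 16 semitones apart.

-16 semitones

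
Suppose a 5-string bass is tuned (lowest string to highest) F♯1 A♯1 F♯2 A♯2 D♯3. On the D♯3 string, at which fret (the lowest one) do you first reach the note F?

2

From D♯3, count semitones up the chromatic scale until reaching F: D#–E–F — 2 steps.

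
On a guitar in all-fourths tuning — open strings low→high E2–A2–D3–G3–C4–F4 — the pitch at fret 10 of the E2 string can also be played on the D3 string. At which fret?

E2 at fret 10 is E2 + 10 semitones = D3.
The open D3 string is 10 semitones above the open E2, so the same pitch on the D3 string lies at fret 10 − 10 = 0.

0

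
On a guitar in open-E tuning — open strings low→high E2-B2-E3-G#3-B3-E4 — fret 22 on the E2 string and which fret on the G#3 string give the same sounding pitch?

E2 at fret 22 is E2 + 22 semitones = D4.
The open G#3 string is 16 semitones above the open E2, so the same pitch on the G#3 string lies at fret 22 − 16 = 6.

6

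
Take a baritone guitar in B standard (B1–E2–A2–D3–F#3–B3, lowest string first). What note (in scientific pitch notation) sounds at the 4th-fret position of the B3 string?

The open B3 string plus 4 semitones: B–C–C#–D–D#.
The walk passes from B into C once, so the octave number goes from 3 to 4.
(Equivalently spelled Eb4.)

D#4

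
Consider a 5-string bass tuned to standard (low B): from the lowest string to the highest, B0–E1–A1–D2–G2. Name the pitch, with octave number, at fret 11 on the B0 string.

B0 is MIDI 23. Adding 11 gives 34, which is A#1.
(Equivalently spelled Bb1.)

A#1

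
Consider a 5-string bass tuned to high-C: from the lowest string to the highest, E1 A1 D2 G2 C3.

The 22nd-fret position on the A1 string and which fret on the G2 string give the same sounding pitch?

A1 at fret 22 is A1 + 22 semitones = G3.
The open G2 string is 10 semitones above the open A1, so the same pitch on the G2 string lies at fret 22 − 10 = 12.

12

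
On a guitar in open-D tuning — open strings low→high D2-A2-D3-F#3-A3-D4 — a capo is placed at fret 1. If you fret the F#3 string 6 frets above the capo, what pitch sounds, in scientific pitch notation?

C#4

The capo raises the open F#3 by 1 semitone to G3; fretting 6 more gives F#3 + 1 + 6 = F#3 + 7 semitones = C#4.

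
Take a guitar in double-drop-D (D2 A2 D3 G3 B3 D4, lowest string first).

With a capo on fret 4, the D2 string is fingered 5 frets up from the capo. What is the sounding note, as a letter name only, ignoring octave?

B

The capo raises the open D2 by 4 semitones to F#2; fretting 5 more gives D2 + 4 + 5 = D2 + 9 semitones, landing on B.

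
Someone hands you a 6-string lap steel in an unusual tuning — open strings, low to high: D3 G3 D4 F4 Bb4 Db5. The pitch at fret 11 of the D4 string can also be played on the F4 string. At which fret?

8

D4 at fret 11 is D4 + 11 semitones = Db5.
The open F4 string is 3 semitones above the open D4, so the same pitch on the F4 string lies at fret 11 − 3 = 8.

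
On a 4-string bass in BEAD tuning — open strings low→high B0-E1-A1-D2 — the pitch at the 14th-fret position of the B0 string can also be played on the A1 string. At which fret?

4

Fret 14 on B0 is MIDI 23 + 14 = 37 (C#2). On the A1 string (open MIDI 33), that pitch is 37 − 33 = fret 4.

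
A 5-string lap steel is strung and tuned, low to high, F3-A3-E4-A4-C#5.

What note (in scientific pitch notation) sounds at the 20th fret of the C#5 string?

Each fret is one semitone, so C#5 + 20 = A6.

A6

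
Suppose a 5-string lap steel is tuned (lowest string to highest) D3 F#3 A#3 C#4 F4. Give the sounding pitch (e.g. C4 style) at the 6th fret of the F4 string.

B4

The open F4 string plus 6 semitones: F–F#–G–G#–A–A#–B.
No B→C boundary is crossed, so the octave stays at 4.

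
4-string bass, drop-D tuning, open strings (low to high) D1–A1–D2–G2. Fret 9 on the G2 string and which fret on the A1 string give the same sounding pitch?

19

Fret 9 on G2 is MIDI 43 + 9 = 52 (E3). On the A1 string (open MIDI 33), that pitch is 52 − 33 = fret 19.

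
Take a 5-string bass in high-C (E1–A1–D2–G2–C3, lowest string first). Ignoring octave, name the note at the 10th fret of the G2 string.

Each fret is one semitone, so G2 + 10 = F.

F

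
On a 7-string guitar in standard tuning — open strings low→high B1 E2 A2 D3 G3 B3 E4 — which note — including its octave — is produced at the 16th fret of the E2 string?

Each fret is one semitone, so E2 + 16 = G♯3.

G♯3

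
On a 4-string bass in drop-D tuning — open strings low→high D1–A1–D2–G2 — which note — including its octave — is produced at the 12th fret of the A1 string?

Each fret is one semitone, so A1 + 12 = A2.

A2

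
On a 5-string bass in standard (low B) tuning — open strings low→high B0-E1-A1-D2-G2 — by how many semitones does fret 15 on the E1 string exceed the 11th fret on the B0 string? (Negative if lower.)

E1 at fret 15 → G2 (MIDI 43); B0 at fret 11 → A#1 (MIDI 34).
43 − 34 = 9, so the two pitches are 9 semitones apart.

9 semitones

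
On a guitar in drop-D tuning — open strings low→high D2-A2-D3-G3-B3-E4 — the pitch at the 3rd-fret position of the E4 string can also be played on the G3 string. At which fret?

E4 at fret 3 is E4 + 3 semitones = G4.
The open G3 string is 9 semitones below the open E4, so the same pitch on the G3 string lies at fret 3 + 9 = 12.

12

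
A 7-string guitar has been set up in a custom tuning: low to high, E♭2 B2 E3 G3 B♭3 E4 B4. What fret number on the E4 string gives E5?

E5 is 12 semitones above the open E4 (E–F–Gb–G–…–D–Eb–E), so it sits at fret 12.

12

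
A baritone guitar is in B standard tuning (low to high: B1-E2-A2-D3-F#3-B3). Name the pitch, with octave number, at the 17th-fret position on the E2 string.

Each fret is one semitone, so E2 + 17 = A3.

A3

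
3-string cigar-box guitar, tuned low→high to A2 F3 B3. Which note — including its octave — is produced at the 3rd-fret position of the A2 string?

A2 is MIDI 45. Adding 3 gives 48, which is C3.

C3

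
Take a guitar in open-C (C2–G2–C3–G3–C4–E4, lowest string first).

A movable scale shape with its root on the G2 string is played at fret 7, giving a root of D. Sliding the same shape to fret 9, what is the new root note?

Moving from fret 7 to fret 9 shifts the root by 2 semitones.
D up 2 semitones is E.

E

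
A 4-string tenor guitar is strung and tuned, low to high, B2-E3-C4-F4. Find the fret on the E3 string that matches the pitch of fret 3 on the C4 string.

Fret 3 on C4 is MIDI 60 + 3 = 63 (Eb4). On the E3 string (open MIDI 52), that pitch is 63 − 52 = fret 11.

11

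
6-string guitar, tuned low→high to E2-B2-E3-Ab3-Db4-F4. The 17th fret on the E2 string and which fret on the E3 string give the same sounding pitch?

5

E2 at fret 17 is E2 + 17 semitones = A3.
The open E3 string is 12 semitones above the open E2, so the same pitch on the E3 string lies at fret 17 − 12 = 5.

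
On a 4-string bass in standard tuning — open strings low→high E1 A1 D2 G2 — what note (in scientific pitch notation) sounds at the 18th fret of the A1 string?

D♯3

A1 is MIDI 33. Adding 18 gives 51, which is D♯3.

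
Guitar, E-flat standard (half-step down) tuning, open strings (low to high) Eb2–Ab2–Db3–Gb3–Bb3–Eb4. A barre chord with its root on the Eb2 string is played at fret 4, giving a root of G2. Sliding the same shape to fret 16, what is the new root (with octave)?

G3

Moving from fret 4 to fret 16 shifts the root by 12 semitones.
G2 up 12 semitones is G3.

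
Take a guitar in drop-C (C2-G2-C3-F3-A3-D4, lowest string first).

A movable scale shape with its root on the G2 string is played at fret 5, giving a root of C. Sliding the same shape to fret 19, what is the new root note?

Moving from fret 5 to fret 19 shifts the root by 14 semitones.
C up 14 semitones is D.

D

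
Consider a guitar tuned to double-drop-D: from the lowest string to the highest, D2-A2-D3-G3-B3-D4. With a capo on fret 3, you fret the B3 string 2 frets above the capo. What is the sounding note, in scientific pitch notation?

The capo raises the open B3 by 3 semitones to D4; fretting 2 more gives B3 + 3 + 2 = B3 + 5 semitones = E4.

E4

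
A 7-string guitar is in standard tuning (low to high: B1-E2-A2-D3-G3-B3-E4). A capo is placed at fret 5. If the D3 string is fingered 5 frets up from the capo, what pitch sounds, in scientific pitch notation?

C4

The capo raises the open D3 by 5 semitones to G3; fretting 5 more gives D3 + 5 + 5 = D3 + 10 semitones = C4.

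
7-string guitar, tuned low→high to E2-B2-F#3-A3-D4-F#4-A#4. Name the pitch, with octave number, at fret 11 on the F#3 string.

F4

The open F#3 string plus 11 semitones: F#–G–G#–A–…–D#–E–F.
The walk passes from B into C once, so the octave number goes from 3 to 4.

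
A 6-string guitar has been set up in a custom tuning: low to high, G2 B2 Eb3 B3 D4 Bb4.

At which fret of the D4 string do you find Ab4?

6

Ab4 is 6 semitones above the open D4 (D–Eb–E–F–Gb–G–Ab), so it sits at fret 6.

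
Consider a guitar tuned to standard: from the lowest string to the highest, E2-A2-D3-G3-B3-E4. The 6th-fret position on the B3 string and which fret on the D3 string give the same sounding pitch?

15

B3 at fret 6 is B3 + 6 semitones = F4.
The open D3 string is 9 semitones below the open B3, so the same pitch on the D3 string lies at fret 6 + 9 = 15.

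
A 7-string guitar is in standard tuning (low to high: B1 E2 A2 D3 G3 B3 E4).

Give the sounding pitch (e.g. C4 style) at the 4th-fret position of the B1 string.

The open B1 string plus 4 semitones: B–C–C#–D–D#.
The walk passes from B into C once, so the octave number goes from 1 to 2.
(Equivalently spelled E♭2.)

D♯2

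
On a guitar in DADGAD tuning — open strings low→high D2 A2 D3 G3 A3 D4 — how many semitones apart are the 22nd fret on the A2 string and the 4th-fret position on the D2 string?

25 semitones

A2 at fret 22 → G4 (MIDI 67); D2 at fret 4 → F♯2 (MIDI 42).
67 − 42 = 25, so the two pitches are 25 semitones apart, with G4 the higher.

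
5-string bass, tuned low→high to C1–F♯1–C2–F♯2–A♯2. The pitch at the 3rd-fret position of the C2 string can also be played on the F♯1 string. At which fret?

9

Fret 3 on C2 is MIDI 36 + 3 = 39 (D♯2). On the F♯1 string (open MIDI 30), that pitch is 39 − 30 = fret 9.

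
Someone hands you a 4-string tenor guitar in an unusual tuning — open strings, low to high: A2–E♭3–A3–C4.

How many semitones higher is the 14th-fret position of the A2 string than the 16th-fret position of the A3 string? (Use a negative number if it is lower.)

-14 semitones

A2 at fret 14 → B3 (MIDI 59); A3 at fret 16 → D♭5 (MIDI 73).
59 − 73 = -14, so the two pitches are 14 semitones apart.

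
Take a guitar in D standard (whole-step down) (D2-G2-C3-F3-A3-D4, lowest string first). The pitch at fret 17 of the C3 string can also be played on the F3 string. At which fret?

Fret 17 on C3 is MIDI 48 + 17 = 65 (F4). On the F3 string (open MIDI 53), that pitch is 65 − 53 = fret 12.

12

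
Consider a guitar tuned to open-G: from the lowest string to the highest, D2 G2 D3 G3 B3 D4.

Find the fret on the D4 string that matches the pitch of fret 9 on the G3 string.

Fret 9 on G3 is MIDI 55 + 9 = 64 (E4). On the D4 string (open MIDI 62), that pitch is 64 − 62 = fret 2.

2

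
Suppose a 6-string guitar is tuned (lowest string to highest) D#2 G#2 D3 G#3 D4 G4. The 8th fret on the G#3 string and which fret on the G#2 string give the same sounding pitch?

Fret 8 on G#3 is MIDI 56 + 8 = 64 (E4). On the G#2 string (open MIDI 44), that pitch is 64 − 44 = fret 20.

20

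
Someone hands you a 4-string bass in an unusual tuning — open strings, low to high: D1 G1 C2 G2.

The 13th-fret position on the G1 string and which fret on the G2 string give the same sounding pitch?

1

Fret 13 on G1 is MIDI 31 + 13 = 44 (G#2). On the G2 string (open MIDI 43), that pitch is 44 − 43 = fret 1.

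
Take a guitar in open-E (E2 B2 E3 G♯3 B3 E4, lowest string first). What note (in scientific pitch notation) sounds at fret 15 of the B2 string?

Each fret is one semitone, so B2 + 15 = D4.

D4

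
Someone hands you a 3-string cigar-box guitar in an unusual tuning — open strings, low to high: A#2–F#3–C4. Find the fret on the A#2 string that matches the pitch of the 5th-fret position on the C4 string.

19

C4 at fret 5 is C4 + 5 semitones = F4.
The open A#2 string is 14 semitones below the open C4, so the same pitch on the A#2 string lies at fret 5 + 14 = 19.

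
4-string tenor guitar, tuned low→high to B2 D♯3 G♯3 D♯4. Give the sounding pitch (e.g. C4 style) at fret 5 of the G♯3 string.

C♯4

The open G♯3 string plus 5 semitones: G#–A–A#–B–C–C#.
The walk passes from B into C once, so the octave number goes from 3 to 4.
(Equivalently spelled D♭4.)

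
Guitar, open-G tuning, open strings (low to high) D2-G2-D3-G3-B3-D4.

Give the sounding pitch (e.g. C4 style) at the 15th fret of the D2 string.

Each fret is one semitone, so D2 + 15 = F3.

F3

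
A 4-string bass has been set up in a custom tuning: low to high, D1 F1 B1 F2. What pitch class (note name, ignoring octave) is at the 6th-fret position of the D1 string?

G#

D1 is MIDI 26. Adding 6 gives 32; 32 mod 12 = 8, i.e. G#.
(Equivalently spelled Ab.)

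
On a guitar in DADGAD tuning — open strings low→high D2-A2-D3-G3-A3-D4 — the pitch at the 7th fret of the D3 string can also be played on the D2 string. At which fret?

D3 at fret 7 is D3 + 7 semitones = A3.
The open D2 string is 12 semitones below the open D3, so the same pitch on the D2 string lies at fret 7 + 12 = 19.

19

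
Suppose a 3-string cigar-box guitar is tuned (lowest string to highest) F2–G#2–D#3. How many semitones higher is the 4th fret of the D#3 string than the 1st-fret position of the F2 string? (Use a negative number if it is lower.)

D#3 at fret 4 → G3 (MIDI 55); F2 at fret 1 → F#2 (MIDI 42).
55 − 42 = 13, so the two pitches are 13 semitones apart.

13 semitones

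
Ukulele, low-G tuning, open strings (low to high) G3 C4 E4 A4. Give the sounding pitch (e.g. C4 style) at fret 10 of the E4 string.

E4 is MIDI 64. Adding 10 gives 74, which is D5.

D5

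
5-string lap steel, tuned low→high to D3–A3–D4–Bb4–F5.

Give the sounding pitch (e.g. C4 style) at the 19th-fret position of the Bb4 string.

F6

The open Bb4 string plus 19 semitones: Bb–B–C–Db–…–Eb–E–F.
The walk passes from B into C 2 times, so the octave number goes from 4 to 6.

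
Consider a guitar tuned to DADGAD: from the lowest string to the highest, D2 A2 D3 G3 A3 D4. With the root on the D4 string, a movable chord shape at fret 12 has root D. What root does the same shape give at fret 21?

B

Moving from fret 12 to fret 21 shifts the root by 9 semitones.
D up 9 semitones is B.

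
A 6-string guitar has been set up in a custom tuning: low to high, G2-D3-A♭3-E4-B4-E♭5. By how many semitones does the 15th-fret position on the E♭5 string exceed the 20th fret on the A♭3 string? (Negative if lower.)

14 semitones

E♭5 at fret 15 → G♭6 (MIDI 90); A♭3 at fret 20 → E5 (MIDI 76).
90 − 76 = 14, so the two pitches are 14 semitones apart.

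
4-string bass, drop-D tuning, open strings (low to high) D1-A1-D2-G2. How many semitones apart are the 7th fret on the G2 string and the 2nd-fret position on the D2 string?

G2 at fret 7 → D3 (MIDI 50); D2 at fret 2 → E2 (MIDI 40).
50 − 40 = 10, so the two pitches are 10 semitones apart, with D3 the higher.

10 semitones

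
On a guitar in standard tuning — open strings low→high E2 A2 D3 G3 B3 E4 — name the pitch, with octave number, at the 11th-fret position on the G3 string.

F#4

The open G3 string plus 11 semitones: G–G#–A–A#–…–E–F–F#.
The walk passes from B into C once, so the octave number goes from 3 to 4.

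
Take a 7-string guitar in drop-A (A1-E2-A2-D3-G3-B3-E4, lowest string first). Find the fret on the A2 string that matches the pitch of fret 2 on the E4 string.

21

E4 at fret 2 is E4 + 2 semitones = F#4.
The open A2 string is 19 semitones below the open E4, so the same pitch on the A2 string lies at fret 2 + 19 = 21.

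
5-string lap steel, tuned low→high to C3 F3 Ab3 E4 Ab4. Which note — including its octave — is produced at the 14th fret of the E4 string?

Each fret is one semitone, so E4 + 14 = Gb5.
(Equivalently spelled F#5.)

Gb5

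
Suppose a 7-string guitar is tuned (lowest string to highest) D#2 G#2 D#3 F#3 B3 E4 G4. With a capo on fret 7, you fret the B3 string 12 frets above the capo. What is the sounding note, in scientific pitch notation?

The capo raises the open B3 by 7 semitones to F#4; fretting 12 more gives B3 + 7 + 12 = B3 + 19 semitones = F#5.

F#5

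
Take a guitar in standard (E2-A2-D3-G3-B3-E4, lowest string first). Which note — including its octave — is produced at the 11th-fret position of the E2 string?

D#3

E2 is MIDI 40. Adding 11 gives 51, which is D#3.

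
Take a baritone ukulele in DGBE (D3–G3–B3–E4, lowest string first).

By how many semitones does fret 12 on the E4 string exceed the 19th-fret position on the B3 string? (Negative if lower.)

-2 semitones

E4 at fret 12 → E5 (MIDI 76); B3 at fret 19 → F#5 (MIDI 78).
76 − 78 = -2, so the two pitches are 2 semitones apart.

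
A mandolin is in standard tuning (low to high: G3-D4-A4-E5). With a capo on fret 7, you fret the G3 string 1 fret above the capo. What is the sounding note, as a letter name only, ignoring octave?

The capo raises the open G3 by 7 semitones to D4; fretting 1 more gives G3 + 7 + 1 = G3 + 8 semitones, landing on D♯.

D♯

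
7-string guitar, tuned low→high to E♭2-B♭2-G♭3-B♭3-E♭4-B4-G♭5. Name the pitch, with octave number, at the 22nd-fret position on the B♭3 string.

Each fret is one semitone, so B♭3 + 22 = A♭5.

A♭5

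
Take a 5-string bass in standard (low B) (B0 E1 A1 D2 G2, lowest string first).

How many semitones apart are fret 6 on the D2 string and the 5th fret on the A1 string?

D2 at fret 6 → G♯2 (MIDI 44); A1 at fret 5 → D2 (MIDI 38).
44 − 38 = 6, so the two pitches are 6 semitones apart, with G♯2 the higher.

6 semitones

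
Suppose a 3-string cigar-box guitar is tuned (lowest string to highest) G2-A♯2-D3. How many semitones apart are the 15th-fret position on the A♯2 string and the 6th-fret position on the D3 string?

A♯2 at fret 15 → C♯4 (MIDI 61); D3 at fret 6 → G♯3 (MIDI 56).
61 − 56 = 5, so the two pitches are 5 semitones apart, with C♯4 the higher.

5 semitones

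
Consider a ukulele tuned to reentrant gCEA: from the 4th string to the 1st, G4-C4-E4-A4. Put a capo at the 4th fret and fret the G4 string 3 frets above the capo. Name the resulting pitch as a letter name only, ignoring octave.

D

The capo raises the open G4 by 4 semitones to B4; fretting 3 more gives G4 + 4 + 3 = G4 + 7 semitones, landing on D.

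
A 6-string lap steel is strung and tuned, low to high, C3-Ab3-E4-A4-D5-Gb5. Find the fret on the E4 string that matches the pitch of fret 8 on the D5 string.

18

Fret 8 on D5 is MIDI 74 + 8 = 82 (Bb5). On the E4 string (open MIDI 64), that pitch is 82 − 64 = fret 18.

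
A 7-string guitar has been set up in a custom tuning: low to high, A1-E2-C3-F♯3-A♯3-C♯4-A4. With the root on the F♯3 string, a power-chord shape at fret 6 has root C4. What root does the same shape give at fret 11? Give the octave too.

Moving from fret 6 to fret 11 shifts the root by 5 semitones.
C4 up 5 semitones is F4.

F4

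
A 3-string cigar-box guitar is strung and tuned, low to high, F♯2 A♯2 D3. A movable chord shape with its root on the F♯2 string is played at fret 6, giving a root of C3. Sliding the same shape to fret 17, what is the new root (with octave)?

B3

Moving from fret 6 to fret 17 shifts the root by 11 semitones.
C3 up 11 semitones is B3.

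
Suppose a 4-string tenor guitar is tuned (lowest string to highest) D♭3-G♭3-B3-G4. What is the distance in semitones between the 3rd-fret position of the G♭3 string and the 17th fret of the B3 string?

G♭3 at fret 3 → A3 (MIDI 57); B3 at fret 17 → E5 (MIDI 76).
57 − 76 = -19, so the two pitches are 19 semitones apart, with E5 the higher.

19 semitones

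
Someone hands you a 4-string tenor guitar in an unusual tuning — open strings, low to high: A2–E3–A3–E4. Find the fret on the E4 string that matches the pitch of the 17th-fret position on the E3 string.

Fret 17 on E3 is MIDI 52 + 17 = 69 (A4). On the E4 string (open MIDI 64), that pitch is 69 − 64 = fret 5.

5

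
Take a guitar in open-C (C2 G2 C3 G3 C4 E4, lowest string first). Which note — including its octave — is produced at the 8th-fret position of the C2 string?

G♯2

Each fret is one semitone, so C2 + 8 = G♯2.
(Equivalently spelled A♭2.)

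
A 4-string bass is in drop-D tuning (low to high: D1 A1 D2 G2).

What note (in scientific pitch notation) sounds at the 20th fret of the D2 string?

D2 is MIDI 38. Adding 20 gives 58, which is A#3.

A#3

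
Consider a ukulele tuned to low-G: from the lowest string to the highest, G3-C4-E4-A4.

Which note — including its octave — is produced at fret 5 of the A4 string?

A4 is MIDI 69. Adding 5 gives 74, which is D5.

D5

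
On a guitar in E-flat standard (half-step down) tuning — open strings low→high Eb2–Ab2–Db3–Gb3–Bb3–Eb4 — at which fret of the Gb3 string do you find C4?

6

C4 is 6 semitones above the open Gb3 (Gb–G–Ab–A–Bb–B–C), so it sits at fret 6.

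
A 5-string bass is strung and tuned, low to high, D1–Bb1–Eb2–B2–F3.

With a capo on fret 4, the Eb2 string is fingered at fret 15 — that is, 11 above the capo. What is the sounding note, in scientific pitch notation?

The capo raises the open Eb2 by 4 semitones to G2; fretting 11 more gives Eb2 + 4 + 11 = Eb2 + 15 semitones = Gb3.
(Also written F#.)

Gb3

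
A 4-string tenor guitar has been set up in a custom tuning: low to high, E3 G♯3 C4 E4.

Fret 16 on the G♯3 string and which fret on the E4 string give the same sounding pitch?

8

Fret 16 on G♯3 is MIDI 56 + 16 = 72 (C5). On the E4 string (open MIDI 64), that pitch is 72 − 64 = fret 8.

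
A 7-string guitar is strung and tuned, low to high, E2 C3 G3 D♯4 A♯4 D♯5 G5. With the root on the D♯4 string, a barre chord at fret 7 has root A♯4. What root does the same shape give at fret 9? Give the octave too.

C5

Moving from fret 7 to fret 9 shifts the root by 2 semitones.
A♯4 up 2 semitones is C5.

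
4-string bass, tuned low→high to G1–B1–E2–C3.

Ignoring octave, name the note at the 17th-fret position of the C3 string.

C3 is MIDI 48. Adding 17 gives 65; 65 mod 12 = 5, i.e. F.

F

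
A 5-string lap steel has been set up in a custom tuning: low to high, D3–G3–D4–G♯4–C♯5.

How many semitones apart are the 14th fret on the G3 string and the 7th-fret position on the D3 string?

12 semitones

G3 at fret 14 → A4 (MIDI 69); D3 at fret 7 → A3 (MIDI 57).
69 − 57 = 12, so the two pitches are 12 semitones apart, with A4 the higher.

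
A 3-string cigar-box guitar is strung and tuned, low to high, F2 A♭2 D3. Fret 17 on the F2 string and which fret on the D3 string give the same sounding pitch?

8

F2 at fret 17 is F2 + 17 semitones = B♭3.
The open D3 string is 9 semitones above the open F2, so the same pitch on the D3 string lies at fret 17 − 9 = 8.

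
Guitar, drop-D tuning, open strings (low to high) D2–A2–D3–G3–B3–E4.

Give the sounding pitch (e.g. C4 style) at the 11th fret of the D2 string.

The open D2 string plus 11 semitones: D–D#–E–F–…–B–C–C#.
The walk passes from B into C once, so the octave number goes from 2 to 3.
(Equivalently spelled Db3.)

C#3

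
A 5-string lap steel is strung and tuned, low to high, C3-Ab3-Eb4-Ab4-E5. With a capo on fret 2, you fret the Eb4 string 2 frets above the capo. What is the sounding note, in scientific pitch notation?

The capo raises the open Eb4 by 2 semitones to F4; fretting 2 more gives Eb4 + 2 + 2 = Eb4 + 4 semitones = G4.

G4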